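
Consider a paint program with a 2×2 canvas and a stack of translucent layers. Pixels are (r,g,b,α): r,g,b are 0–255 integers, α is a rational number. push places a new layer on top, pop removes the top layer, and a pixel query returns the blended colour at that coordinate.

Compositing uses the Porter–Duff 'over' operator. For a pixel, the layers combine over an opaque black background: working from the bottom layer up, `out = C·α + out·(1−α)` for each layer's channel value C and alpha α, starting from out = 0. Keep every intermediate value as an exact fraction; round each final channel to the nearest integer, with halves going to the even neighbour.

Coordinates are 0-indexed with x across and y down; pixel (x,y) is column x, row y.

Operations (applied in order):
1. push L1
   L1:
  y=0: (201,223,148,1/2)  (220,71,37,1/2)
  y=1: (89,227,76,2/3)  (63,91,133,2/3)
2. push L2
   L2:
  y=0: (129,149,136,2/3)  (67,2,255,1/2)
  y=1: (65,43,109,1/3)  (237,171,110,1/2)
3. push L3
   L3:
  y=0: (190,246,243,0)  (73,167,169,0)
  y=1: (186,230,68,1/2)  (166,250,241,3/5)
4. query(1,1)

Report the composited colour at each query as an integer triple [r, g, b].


query (1,1) [L1,L2,L3] — begin 0,0,0
after L1 α=2/3: [42, 182/3, 266/3]
after L2 α=1/2: [279/2, 695/6, 298/3]
after L3 α=3/5: [777/5, 589/3, 553/3]
= [155, 196, 184]


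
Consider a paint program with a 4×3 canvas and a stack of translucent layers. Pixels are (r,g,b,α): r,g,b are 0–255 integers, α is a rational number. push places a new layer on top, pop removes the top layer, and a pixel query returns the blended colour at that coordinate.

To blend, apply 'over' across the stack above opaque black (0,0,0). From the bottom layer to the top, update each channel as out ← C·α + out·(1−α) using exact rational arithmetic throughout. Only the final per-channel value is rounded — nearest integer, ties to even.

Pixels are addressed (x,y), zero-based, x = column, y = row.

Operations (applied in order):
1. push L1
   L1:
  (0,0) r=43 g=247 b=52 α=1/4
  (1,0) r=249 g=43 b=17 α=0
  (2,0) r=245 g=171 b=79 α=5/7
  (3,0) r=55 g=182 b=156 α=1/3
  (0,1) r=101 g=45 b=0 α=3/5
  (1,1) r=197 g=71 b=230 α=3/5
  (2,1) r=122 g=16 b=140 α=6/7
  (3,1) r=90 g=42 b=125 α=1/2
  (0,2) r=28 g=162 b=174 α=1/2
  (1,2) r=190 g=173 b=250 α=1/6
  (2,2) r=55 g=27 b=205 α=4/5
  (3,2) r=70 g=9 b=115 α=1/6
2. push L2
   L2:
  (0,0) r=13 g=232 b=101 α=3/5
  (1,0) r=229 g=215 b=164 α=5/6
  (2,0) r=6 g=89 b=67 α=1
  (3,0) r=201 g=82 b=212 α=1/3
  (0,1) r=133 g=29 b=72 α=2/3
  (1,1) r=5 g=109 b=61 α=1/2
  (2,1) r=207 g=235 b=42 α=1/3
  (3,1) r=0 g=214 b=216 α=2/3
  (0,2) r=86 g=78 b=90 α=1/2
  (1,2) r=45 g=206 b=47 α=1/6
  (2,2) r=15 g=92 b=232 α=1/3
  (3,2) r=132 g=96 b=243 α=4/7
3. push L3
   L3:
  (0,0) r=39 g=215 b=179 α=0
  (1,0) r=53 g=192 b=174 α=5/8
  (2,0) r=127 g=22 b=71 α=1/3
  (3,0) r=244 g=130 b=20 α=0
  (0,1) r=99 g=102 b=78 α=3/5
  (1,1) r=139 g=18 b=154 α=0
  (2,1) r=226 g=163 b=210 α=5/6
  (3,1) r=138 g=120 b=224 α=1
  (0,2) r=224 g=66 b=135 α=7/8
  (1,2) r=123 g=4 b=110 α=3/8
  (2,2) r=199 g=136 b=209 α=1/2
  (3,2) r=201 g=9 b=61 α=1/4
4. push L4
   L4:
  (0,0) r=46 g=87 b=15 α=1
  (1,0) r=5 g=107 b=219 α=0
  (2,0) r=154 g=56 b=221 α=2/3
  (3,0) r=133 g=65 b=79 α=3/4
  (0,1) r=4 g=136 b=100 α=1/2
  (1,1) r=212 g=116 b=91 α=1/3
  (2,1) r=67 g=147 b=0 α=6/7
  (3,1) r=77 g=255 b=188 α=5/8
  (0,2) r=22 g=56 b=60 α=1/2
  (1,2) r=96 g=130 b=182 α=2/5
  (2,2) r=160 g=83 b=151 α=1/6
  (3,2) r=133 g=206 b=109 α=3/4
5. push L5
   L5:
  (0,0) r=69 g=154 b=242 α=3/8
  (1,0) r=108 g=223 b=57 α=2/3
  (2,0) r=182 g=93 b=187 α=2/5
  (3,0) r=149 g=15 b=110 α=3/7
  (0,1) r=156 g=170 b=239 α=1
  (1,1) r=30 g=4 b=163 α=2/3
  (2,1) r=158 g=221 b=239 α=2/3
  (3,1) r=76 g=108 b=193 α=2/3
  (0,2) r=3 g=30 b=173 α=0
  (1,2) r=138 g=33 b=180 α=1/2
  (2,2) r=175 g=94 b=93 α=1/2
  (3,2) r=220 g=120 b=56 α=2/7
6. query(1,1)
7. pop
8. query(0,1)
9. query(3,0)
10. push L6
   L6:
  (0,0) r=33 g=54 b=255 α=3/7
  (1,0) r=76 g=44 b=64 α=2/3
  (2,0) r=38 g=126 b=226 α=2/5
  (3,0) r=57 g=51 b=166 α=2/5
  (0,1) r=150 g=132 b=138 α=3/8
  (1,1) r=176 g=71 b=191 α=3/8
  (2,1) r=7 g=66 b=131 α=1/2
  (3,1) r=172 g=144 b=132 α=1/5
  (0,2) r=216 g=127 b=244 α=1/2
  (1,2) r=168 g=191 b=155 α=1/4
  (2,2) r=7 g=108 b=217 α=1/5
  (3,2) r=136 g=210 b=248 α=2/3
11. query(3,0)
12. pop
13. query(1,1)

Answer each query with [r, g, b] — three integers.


at x=1,y=1 over L1,L2,L3,L4,L5:
L1 α=3/5: [591/5, 213/5, 138]
L2 α=1/2: [308/5, 379/5, 199/2]
L3 α=0: [308/5, 379/5, 199/2]
L4 α=1/3: [1676/15, 446/5, 290/3]
L5 α=2/3: [2576/45, 162/5, 1268/9]
= [57, 32, 141]

(0,1) stack=L1,L2,L3,L4; from [0,0,0]:
L1 α=3/5: [303/5, 27, 0]
L2 α=2/3: [1633/15, 85/3, 48]
L3 α=3/5: [7721/75, 1088/15, 66]
L4 α=1/2: [8021/150, 1564/15, 83]
→ [53, 104, 83]

at x=3,y=0 over L1,L2,L3,L4:
+L1 (α=1/3) → [55/3, 182/3, 52]
+L2 (α=1/3) → [713/9, 610/9, 316/3]
+L3 (α=0) → [713/9, 610/9, 316/3]
+L4 (α=3/4) → [1076/9, 2365/36, 1027/12]
= [120, 66, 86]

at x=3,y=0 over L1,L2,L3,L4,L6:
L1 α=1/3: [55/3, 182/3, 52]
L2 α=1/3: [713/9, 610/9, 316/3]
L3 α=0: [713/9, 610/9, 316/3]
L4 α=3/4: [1076/9, 2365/36, 1027/12]
L6 α=2/5: [1418/15, 3589/60, 471/4]
→ [95, 60, 118]

(1,1) stack=L1,L2,L3,L4; from [0,0,0]:
+L1 (α=3/5) → [591/5, 213/5, 138]
+L2 (α=1/2) → [308/5, 379/5, 199/2]
+L3 (α=0) → [308/5, 379/5, 199/2]
+L4 (α=1/3) → [1676/15, 446/5, 290/3]
→ [112, 89, 97]


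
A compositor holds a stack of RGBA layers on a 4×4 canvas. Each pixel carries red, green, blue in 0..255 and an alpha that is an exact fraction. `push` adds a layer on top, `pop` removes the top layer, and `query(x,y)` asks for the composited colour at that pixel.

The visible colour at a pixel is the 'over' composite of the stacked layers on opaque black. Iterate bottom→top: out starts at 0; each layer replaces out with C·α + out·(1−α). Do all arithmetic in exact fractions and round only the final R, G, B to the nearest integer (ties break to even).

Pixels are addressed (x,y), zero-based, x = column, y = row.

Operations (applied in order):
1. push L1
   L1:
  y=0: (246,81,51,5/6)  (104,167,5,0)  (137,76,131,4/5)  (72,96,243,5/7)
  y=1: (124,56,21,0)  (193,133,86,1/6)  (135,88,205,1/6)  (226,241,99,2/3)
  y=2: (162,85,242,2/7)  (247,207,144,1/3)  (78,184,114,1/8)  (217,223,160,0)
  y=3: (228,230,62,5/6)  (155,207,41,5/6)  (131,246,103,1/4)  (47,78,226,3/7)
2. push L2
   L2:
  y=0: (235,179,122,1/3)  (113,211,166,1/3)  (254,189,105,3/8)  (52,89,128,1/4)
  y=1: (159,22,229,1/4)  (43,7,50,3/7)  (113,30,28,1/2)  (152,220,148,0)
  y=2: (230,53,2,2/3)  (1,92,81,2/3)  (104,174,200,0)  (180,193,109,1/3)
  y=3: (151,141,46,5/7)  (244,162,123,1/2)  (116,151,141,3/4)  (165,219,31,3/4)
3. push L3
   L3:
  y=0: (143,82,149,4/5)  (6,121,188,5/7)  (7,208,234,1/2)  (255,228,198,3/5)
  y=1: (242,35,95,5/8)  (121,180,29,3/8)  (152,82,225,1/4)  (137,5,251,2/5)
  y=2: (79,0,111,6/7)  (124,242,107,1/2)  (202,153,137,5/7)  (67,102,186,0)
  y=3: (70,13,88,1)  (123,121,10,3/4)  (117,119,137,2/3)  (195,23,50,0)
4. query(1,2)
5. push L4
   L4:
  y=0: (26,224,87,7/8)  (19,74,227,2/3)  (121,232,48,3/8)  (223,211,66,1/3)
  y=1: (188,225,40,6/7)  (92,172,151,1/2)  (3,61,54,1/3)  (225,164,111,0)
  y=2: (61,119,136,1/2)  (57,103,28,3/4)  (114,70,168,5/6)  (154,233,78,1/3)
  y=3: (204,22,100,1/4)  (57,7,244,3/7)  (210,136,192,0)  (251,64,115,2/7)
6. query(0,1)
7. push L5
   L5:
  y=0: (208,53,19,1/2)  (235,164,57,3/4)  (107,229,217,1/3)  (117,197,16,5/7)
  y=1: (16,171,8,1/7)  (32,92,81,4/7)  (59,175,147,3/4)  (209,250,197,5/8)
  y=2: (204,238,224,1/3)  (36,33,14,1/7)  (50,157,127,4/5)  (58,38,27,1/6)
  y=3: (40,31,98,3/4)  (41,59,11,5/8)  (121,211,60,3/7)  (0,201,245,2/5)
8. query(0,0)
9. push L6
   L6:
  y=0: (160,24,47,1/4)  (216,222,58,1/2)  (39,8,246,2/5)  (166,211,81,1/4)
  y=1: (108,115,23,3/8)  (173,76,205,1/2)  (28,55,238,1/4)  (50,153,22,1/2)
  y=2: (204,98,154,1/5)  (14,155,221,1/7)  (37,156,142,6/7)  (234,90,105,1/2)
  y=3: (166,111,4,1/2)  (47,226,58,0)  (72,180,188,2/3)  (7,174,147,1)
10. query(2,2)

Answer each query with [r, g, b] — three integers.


at x=1,y=2 over L1,L2,L3:
after L1 α=1/3: [247/3, 69, 48]
after L2 α=2/3: [253/9, 253/3, 70]
after L3 α=1/2: [1369/18, 979/6, 177/2]
= [76, 163, 88]

at x=0,y=1 over L1,L2,L3,L4:
+L1 (α=0) → [0, 0, 0]
+L2 (α=1/4) → [159/4, 11/2, 229/4]
+L3 (α=5/8) → [5317/32, 383/16, 2587/32]
+L4 (α=6/7) → [41413/224, 21983/112, 10267/224]
rounded: [185, 196, 46]

query (0,0) [L1,L2,L3,L4,L5] — begin 0,0,0
after L1 α=5/6: [205, 135/2, 85/2]
after L2 α=1/3: [215, 314/3, 69]
after L3 α=4/5: [787/5, 1298/15, 133]
after L4 α=7/8: [1697/40, 12409/60, 371/4]
after L5 α=1/2: [10017/80, 15589/120, 447/8]
= [125, 130, 56]

at x=2,y=2 over L1,L2,L3,L4,L5,L6:
+L1 (α=1/8) → [39/4, 23, 57/4]
+L2 (α=0) → [39/4, 23, 57/4]
+L3 (α=5/7) → [2059/14, 811/7, 1427/14]
+L4 (α=5/6) → [10039/84, 1087/14, 13187/84]
+L5 (α=4/5) → [26839/420, 9879/70, 55859/420]
+L6 (α=6/7) → [120079/2940, 75399/490, 413699/2940]
→ [41, 154, 141]


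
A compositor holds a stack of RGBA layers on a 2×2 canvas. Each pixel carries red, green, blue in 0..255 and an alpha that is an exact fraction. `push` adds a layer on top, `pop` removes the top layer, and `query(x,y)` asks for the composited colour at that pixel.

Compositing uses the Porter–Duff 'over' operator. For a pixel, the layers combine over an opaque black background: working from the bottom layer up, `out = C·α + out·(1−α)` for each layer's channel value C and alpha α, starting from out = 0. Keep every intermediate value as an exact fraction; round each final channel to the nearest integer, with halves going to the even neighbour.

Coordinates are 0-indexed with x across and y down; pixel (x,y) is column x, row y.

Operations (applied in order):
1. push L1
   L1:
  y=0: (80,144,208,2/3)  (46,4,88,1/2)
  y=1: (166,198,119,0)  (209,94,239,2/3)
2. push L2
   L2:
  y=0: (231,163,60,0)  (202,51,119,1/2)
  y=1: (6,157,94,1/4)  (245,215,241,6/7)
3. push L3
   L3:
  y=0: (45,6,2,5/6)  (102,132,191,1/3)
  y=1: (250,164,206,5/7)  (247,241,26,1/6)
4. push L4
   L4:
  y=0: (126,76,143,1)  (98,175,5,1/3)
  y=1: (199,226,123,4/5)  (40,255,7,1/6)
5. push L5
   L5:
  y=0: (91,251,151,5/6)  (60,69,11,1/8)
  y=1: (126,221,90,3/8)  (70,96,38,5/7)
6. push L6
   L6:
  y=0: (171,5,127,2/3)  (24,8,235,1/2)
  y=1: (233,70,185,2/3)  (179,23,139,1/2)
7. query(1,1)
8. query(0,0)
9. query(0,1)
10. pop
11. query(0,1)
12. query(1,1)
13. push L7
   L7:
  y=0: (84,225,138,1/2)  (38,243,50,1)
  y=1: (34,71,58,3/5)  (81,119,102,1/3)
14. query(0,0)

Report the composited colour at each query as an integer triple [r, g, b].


(1,1) stack=L1,L2,L3,L4,L5,L6; from [0,0,0]:
after L1 α=2/3: [418/3, 188/3, 478/3]
after L2 α=6/7: [4828/21, 4058/21, 688/3]
after L3 α=1/6: [29327/126, 25351/126, 1759/9]
after L4 α=1/6: [151675/756, 158885/756, 4429/27]
after L5 α=5/7: [283975/2646, 340325/2646, 13988/189]
after L6 α=1/2: [757609/5292, 401183/5292, 40259/378]
rounded: [143, 76, 107]

(0,0) stack=L1,L2,L3,L4,L5,L6; from [0,0,0]:
L1 α=2/3: [160/3, 96, 416/3]
L2 α=0: [160/3, 96, 416/3]
L3 α=5/6: [835/18, 21, 223/9]
L4 α=1: [126, 76, 143]
L5 α=5/6: [581/6, 1331/6, 449/3]
L6 α=2/3: [2633/18, 1391/18, 1211/9]
= [146, 77, 135]

query (0,1) [L1,L2,L3,L4,L5,L6] — begin 0,0,0
after L1 α=0: [0, 0, 0]
after L2 α=1/4: [3/2, 157/4, 47/2]
after L3 α=5/7: [179, 1797/14, 1077/7]
after L4 α=4/5: [195, 14453/70, 4521/35]
after L5 α=3/8: [1353/8, 23735/112, 6411/56]
after L6 α=2/3: [5081/24, 39415/336, 27131/168]
→ [212, 117, 161]

(0,1) stack=L1,L2,L3,L4,L5; from [0,0,0]:
after L1 α=0: [0, 0, 0]
after L2 α=1/4: [3/2, 157/4, 47/2]
after L3 α=5/7: [179, 1797/14, 1077/7]
after L4 α=4/5: [195, 14453/70, 4521/35]
after L5 α=3/8: [1353/8, 23735/112, 6411/56]
rounded: [169, 212, 114]

at x=1,y=1 over L1,L2,L3,L4,L5:
+L1 (α=2/3) → [418/3, 188/3, 478/3]
+L2 (α=6/7) → [4828/21, 4058/21, 688/3]
+L3 (α=1/6) → [29327/126, 25351/126, 1759/9]
+L4 (α=1/6) → [151675/756, 158885/756, 4429/27]
+L5 (α=5/7) → [283975/2646, 340325/2646, 13988/189]
= [107, 129, 74]

at x=0,y=0 over L1,L2,L3,L4,L5,L7:
after L1 α=2/3: [160/3, 96, 416/3]
after L2 α=0: [160/3, 96, 416/3]
after L3 α=5/6: [835/18, 21, 223/9]
after L4 α=1: [126, 76, 143]
after L5 α=5/6: [581/6, 1331/6, 449/3]
after L7 α=1/2: [1085/12, 2681/12, 863/6]
rounded: [90, 223, 144]


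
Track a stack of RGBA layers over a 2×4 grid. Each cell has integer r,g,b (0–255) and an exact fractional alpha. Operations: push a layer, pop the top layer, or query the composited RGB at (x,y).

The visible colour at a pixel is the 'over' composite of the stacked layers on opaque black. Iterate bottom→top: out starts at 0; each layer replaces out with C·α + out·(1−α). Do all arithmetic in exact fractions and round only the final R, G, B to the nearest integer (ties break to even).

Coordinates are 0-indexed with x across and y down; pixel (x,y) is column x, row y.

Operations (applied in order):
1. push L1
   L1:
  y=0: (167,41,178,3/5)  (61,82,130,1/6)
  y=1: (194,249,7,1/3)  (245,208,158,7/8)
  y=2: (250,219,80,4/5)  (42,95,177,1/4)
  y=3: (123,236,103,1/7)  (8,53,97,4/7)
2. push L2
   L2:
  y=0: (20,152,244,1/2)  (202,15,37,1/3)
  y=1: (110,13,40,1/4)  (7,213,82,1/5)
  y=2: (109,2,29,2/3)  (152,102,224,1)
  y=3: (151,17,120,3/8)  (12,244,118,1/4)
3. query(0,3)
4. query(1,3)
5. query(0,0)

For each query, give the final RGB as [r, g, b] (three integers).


at x=0,y=3 over L1,L2:
+L1 (α=1/7) → [123/7, 236/7, 103/7]
+L2 (α=3/8) → [1893/28, 1537/56, 3035/56]
→ [68, 27, 54]

query (1,3) [L1,L2] — begin 0,0,0
L1 α=4/7: [32/7, 212/7, 388/7]
L2 α=1/4: [45/7, 586/7, 995/14]
→ [6, 84, 71]

(0,0) stack=L1,L2; from [0,0,0]:
L1 α=3/5: [501/5, 123/5, 534/5]
L2 α=1/2: [601/10, 883/10, 877/5]
→ [60, 88, 175]


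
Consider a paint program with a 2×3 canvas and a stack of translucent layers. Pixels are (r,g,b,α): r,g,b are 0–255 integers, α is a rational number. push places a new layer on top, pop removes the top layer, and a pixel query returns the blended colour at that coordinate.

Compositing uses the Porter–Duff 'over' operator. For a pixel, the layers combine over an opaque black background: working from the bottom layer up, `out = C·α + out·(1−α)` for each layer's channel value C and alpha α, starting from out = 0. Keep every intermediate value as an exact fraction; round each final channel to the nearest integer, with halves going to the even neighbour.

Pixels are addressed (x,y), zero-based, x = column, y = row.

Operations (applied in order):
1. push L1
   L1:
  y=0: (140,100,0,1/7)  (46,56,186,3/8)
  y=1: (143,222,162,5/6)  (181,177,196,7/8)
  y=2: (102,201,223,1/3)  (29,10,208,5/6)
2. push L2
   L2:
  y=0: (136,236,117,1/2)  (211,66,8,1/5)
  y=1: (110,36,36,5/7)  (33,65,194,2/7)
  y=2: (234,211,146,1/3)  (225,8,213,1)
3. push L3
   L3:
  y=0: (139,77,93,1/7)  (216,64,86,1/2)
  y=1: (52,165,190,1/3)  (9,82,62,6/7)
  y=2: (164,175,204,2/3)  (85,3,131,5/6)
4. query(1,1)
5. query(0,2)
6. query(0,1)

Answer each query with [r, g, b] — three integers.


(1,1) stack=L1,L2,L3; from [0,0,0]:
+L1 (α=7/8) → [1267/8, 1239/8, 343/2]
+L2 (α=2/7) → [6863/56, 7235/56, 2491/14]
+L3 (α=6/7) → [9887/392, 34787/392, 7699/98]
= [25, 89, 79]

query (0,2) [L1,L2,L3] — begin 0,0,0
after L1 α=1/3: [34, 67, 223/3]
after L2 α=1/3: [302/3, 115, 884/9]
after L3 α=2/3: [1286/9, 155, 4556/27]
→ [143, 155, 169]

query (0,1) [L1,L2,L3] — begin 0,0,0
+L1 (α=5/6) → [715/6, 185, 135]
+L2 (α=5/7) → [2365/21, 550/7, 450/7]
+L3 (α=1/3) → [5822/63, 2255/21, 2230/21]
→ [92, 107, 106]


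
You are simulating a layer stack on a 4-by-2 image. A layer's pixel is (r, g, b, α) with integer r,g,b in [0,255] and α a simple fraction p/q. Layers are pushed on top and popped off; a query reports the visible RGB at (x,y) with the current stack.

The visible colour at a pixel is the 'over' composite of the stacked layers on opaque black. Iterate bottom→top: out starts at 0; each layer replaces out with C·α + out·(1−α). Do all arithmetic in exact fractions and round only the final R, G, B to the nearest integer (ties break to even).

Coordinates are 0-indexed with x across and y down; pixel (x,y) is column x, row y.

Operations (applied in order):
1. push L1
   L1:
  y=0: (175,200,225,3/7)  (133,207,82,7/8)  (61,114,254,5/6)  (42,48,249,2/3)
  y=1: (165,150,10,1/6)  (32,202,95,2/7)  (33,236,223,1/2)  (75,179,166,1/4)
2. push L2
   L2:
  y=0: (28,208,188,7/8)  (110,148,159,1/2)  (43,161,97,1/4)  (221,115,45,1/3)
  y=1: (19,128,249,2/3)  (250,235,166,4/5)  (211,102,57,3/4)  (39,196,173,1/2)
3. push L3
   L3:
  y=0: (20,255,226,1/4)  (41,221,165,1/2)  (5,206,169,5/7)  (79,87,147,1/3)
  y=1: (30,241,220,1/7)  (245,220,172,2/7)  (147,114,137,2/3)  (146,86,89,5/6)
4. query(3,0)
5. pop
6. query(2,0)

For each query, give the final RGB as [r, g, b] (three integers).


at x=3,y=0 over L1,L2,L3:
after L1 α=2/3: [28, 32, 166]
after L2 α=1/3: [277/3, 179/3, 377/3]
after L3 α=1/3: [791/9, 619/9, 1195/9]
= [88, 69, 133]

at x=2,y=0 over L1,L2:
+L1 (α=5/6) → [305/6, 95, 635/3]
+L2 (α=1/4) → [391/8, 223/2, 183]
rounded: [49, 112, 183]


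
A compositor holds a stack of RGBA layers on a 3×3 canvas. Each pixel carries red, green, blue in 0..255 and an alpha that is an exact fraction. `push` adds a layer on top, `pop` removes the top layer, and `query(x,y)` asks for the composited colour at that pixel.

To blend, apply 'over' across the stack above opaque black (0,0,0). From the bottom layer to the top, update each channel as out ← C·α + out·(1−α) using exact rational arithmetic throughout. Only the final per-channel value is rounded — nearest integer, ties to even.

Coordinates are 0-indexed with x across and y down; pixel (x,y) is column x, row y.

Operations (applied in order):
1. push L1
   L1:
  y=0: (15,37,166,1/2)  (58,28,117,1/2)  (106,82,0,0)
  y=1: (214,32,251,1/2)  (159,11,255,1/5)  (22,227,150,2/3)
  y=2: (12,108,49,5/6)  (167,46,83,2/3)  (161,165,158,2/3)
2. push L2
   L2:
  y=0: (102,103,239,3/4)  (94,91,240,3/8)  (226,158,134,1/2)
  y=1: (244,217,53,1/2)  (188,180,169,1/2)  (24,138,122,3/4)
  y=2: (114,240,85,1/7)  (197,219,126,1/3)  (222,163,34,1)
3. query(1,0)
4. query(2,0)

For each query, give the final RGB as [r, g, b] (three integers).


query (1,0) [L1,L2] — begin 0,0,0
L1 α=1/2: [29, 14, 117/2]
L2 α=3/8: [427/8, 343/8, 2025/16]
= [53, 43, 127]

at x=2,y=0 over L1,L2:
L1 α=0: [0, 0, 0]
L2 α=1/2: [113, 79, 67]
→ [113, 79, 67]


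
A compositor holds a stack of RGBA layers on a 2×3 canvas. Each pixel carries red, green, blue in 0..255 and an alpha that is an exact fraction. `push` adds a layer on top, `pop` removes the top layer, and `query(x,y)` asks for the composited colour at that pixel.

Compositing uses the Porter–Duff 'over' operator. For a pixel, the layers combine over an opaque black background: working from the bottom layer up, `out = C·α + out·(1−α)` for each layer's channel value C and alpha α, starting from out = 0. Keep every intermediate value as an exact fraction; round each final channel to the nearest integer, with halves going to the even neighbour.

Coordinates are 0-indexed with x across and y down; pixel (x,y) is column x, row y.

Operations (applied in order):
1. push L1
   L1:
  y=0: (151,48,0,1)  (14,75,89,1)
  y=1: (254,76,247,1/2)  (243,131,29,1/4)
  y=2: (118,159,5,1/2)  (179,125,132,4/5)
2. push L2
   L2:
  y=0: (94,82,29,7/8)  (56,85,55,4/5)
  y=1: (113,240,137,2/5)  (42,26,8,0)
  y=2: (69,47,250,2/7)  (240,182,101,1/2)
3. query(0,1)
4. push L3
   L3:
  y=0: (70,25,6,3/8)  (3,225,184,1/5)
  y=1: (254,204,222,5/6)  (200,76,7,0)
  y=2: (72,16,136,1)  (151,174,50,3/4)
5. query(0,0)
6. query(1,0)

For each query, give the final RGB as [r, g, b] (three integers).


query (0,1) [L1,L2] — begin 0,0,0
+L1 (α=1/2) → [127, 38, 247/2]
+L2 (α=2/5) → [607/5, 594/5, 1289/10]
rounded: [121, 119, 129]

at x=0,y=0 over L1,L2,L3:
after L1 α=1: [151, 48, 0]
after L2 α=7/8: [809/8, 311/4, 203/8]
after L3 α=3/8: [5725/64, 1855/32, 1159/64]
→ [89, 58, 18]

at x=1,y=0 over L1,L2,L3:
after L1 α=1: [14, 75, 89]
after L2 α=4/5: [238/5, 83, 309/5]
after L3 α=1/5: [967/25, 557/5, 2156/25]
= [39, 111, 86]


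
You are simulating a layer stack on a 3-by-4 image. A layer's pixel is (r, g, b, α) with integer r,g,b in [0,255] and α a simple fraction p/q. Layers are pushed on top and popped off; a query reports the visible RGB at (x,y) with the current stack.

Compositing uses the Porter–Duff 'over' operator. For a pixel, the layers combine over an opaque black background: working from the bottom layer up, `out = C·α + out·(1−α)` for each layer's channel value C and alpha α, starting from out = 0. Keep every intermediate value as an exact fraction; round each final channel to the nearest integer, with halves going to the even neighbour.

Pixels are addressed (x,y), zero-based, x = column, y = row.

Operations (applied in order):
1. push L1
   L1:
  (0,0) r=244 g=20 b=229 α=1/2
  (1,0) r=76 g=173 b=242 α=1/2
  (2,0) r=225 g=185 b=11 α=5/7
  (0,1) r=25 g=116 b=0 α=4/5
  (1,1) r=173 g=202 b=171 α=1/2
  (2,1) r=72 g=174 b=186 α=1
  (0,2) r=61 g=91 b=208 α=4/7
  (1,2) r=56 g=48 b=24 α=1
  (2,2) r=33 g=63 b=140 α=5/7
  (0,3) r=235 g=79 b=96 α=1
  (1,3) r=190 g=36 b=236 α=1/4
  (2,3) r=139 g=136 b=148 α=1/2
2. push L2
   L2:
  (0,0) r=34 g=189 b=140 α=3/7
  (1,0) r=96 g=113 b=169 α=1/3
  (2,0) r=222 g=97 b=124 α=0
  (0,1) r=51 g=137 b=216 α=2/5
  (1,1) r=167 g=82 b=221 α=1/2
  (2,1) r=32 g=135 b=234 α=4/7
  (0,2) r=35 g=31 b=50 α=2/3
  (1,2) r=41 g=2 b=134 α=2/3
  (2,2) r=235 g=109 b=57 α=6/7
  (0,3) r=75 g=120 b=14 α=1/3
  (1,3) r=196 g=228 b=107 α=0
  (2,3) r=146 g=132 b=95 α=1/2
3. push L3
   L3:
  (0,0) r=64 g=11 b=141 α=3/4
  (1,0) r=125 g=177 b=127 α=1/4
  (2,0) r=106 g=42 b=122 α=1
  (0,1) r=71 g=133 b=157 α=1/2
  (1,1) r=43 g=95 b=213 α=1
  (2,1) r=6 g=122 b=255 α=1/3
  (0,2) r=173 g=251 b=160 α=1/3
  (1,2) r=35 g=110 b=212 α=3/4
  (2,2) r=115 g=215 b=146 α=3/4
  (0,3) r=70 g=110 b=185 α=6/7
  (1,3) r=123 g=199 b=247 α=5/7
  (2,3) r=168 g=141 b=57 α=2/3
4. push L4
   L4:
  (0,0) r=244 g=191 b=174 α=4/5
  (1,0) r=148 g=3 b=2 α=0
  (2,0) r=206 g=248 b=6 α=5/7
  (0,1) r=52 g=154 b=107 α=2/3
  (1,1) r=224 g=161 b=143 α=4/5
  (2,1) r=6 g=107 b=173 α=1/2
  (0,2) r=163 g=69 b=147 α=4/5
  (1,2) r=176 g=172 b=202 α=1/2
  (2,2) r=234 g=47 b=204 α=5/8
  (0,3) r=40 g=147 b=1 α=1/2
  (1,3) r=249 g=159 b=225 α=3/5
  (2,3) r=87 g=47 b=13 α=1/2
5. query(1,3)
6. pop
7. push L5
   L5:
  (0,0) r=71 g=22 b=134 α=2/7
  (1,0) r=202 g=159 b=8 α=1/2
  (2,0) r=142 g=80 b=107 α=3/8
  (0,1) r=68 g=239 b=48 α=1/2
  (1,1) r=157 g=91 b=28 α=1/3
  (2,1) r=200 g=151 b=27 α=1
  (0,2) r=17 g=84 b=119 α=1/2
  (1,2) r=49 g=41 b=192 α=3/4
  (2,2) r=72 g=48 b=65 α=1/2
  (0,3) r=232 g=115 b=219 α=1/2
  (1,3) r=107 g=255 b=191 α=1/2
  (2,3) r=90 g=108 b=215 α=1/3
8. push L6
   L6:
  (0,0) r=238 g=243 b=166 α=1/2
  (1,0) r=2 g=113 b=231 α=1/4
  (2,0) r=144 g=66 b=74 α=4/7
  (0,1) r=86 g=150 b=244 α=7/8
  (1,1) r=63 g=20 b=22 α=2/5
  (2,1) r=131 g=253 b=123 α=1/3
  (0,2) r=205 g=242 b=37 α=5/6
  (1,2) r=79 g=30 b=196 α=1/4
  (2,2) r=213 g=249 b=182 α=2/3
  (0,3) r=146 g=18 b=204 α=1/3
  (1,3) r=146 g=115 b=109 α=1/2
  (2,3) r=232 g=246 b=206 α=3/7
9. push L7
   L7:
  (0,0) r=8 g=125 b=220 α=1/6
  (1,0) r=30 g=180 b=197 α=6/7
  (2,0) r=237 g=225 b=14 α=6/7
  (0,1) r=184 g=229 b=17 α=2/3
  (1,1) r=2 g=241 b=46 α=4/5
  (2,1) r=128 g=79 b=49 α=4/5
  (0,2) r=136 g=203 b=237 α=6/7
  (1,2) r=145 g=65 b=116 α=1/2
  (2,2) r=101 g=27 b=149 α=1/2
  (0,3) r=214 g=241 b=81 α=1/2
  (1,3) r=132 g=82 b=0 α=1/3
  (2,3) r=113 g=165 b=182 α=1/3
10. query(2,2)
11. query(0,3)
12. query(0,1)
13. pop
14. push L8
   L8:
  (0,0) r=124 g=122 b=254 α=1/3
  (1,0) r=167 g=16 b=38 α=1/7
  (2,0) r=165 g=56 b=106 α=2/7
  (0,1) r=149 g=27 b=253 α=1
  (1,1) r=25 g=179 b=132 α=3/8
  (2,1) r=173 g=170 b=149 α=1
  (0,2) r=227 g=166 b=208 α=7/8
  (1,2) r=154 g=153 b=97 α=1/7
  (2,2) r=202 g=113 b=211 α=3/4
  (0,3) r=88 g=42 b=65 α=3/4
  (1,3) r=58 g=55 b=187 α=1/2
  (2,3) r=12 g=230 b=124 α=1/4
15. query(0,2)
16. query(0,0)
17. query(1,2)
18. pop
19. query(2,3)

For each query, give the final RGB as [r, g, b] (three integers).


query (1,3) [L1,L2,L3,L4] — begin 0,0,0
after L1 α=1/4: [95/2, 9, 59]
after L2 α=0: [95/2, 9, 59]
after L3 α=5/7: [710/7, 1013/7, 1353/7]
after L4 α=3/5: [6649/35, 1073/7, 7431/35]
rounded: [190, 153, 212]

(2,2) stack=L1,L2,L3,L5,L6,L7; from [0,0,0]:
L1 α=5/7: [165/7, 45, 100]
L2 α=6/7: [10035/49, 699/7, 442/7]
L3 α=3/4: [6735/49, 2607/14, 877/7]
L5 α=1/2: [10263/98, 3279/28, 666/7]
L6 α=2/3: [17337/98, 5741/28, 3214/21]
L7 α=1/2: [27235/196, 6497/56, 6343/42]
= [139, 116, 151]

at x=0,y=3 over L1,L2,L3,L5,L6,L7:
L1 α=1: [235, 79, 96]
L2 α=1/3: [545/3, 278/3, 206/3]
L3 α=6/7: [1805/21, 2258/21, 3536/21]
L5 α=1/2: [6677/42, 4673/42, 8135/42]
L6 α=1/3: [9743/63, 5051/63, 12419/63]
L7 α=1/2: [23225/126, 10117/63, 8761/63]
→ [184, 161, 139]

at x=0,y=1 over L1,L2,L3,L5,L6,L7:
after L1 α=4/5: [20, 464/5, 0]
after L2 α=2/5: [162/5, 2762/25, 432/5]
after L3 α=1/2: [517/10, 6087/50, 1217/10]
after L5 α=1/2: [1197/20, 18037/100, 1697/20]
after L6 α=7/8: [13237/160, 123037/800, 35857/160]
after L7 α=2/3: [24039/160, 489437/2400, 41297/480]
rounded: [150, 204, 86]

at x=0,y=2 over L1,L2,L3,L5,L6,L8:
+L1 (α=4/7) → [244/7, 52, 832/7]
+L2 (α=2/3) → [734/21, 38, 1532/21]
+L3 (α=1/3) → [5101/63, 109, 6424/63]
+L5 (α=1/2) → [3086/63, 193/2, 13921/126]
+L6 (α=5/6) → [67661/378, 871/4, 37231/756]
+L8 (α=7/8) → [668303/3024, 5519/32, 1137967/6048]
→ [221, 172, 188]

at x=0,y=0 over L1,L2,L3,L5,L6,L8:
L1 α=1/2: [122, 10, 229/2]
L2 α=3/7: [590/7, 607/7, 878/7]
L3 α=3/4: [967/14, 419/14, 3839/28]
L5 α=2/7: [6823/98, 2711/98, 26699/196]
L6 α=1/2: [30147/196, 26525/196, 59235/392]
L8 α=1/3: [42299/294, 12827/98, 109019/588]
rounded: [144, 131, 185]

query (1,2) [L1,L2,L3,L5,L6,L8] — begin 0,0,0
L1 α=1: [56, 48, 24]
L2 α=2/3: [46, 52/3, 292/3]
L3 α=3/4: [151/4, 521/6, 550/3]
L5 α=3/4: [739/16, 1259/24, 1139/6]
L6 α=1/4: [3481/64, 1499/32, 1531/8]
L8 α=1/7: [15371/224, 6945/112, 4981/28]
→ [69, 62, 178]

query (2,3) [L1,L2,L3,L5,L6] — begin 0,0,0
+L1 (α=1/2) → [139/2, 68, 74]
+L2 (α=1/2) → [431/4, 100, 169/2]
+L3 (α=2/3) → [1775/12, 382/3, 397/6]
+L5 (α=1/3) → [2315/18, 1088/9, 1042/9]
+L6 (α=3/7) → [10894/63, 10994/63, 1390/9]
= [173, 175, 154]


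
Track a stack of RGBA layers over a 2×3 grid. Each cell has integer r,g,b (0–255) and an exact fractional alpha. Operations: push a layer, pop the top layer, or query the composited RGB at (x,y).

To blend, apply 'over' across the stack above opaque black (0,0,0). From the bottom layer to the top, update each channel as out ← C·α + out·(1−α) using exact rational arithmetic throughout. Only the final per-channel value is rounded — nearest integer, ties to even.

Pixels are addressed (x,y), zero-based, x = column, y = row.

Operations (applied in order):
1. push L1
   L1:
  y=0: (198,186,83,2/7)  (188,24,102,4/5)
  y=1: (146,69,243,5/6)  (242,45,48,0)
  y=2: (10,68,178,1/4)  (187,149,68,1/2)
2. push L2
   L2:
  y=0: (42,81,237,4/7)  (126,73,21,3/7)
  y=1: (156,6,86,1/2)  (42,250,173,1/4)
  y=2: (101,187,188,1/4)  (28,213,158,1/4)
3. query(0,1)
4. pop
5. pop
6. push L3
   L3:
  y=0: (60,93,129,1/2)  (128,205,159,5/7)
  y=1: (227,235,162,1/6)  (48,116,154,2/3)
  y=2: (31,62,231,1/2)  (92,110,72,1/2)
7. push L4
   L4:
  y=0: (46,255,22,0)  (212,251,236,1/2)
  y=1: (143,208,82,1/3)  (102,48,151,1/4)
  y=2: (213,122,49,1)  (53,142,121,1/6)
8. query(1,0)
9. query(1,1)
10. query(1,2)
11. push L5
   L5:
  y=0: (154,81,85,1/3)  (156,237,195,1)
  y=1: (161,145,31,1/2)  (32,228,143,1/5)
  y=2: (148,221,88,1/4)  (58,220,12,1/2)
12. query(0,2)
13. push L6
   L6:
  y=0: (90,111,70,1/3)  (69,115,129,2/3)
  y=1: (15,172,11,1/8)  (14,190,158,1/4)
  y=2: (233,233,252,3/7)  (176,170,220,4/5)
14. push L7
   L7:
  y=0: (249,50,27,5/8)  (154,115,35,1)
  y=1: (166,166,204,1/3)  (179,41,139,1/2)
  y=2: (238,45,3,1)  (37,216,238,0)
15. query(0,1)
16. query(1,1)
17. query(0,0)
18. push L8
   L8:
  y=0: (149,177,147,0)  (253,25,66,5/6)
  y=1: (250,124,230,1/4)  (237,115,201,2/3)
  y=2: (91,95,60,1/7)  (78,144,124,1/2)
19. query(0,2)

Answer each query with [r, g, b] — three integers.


at x=0,y=1 over L1,L2:
L1 α=5/6: [365/3, 115/2, 405/2]
L2 α=1/2: [833/6, 127/4, 577/4]
rounded: [139, 32, 144]

(1,0) stack=L3,L4; from [0,0,0]:
L3 α=5/7: [640/7, 1025/7, 795/7]
L4 α=1/2: [1062/7, 1391/7, 2447/14]
→ [152, 199, 175]

(1,1) stack=L3,L4; from [0,0,0]:
after L3 α=2/3: [32, 232/3, 308/3]
after L4 α=1/4: [99/2, 70, 459/4]
= [50, 70, 115]

query (1,2) [L3,L4] — begin 0,0,0
L3 α=1/2: [46, 55, 36]
L4 α=1/6: [283/6, 139/2, 301/6]
→ [47, 70, 50]

(0,2) stack=L3,L4,L5; from [0,0,0]:
after L3 α=1/2: [31/2, 31, 231/2]
after L4 α=1: [213, 122, 49]
after L5 α=1/4: [787/4, 587/4, 235/4]
→ [197, 147, 59]

query (0,1) [L3,L4,L5,L6,L7] — begin 0,0,0
L3 α=1/6: [227/6, 235/6, 27]
L4 α=1/3: [656/9, 859/9, 136/3]
L5 α=1/2: [2105/18, 1082/9, 229/6]
L6 α=1/8: [15005/144, 4561/36, 1669/48]
L7 α=1/3: [26957/216, 7549/54, 6565/72]
= [125, 140, 91]

at x=1,y=1 over L3,L4,L5,L6,L7:
after L3 α=2/3: [32, 232/3, 308/3]
after L4 α=1/4: [99/2, 70, 459/4]
after L5 α=1/5: [46, 508/5, 602/5]
after L6 α=1/4: [38, 1237/10, 649/5]
after L7 α=1/2: [217/2, 1647/20, 672/5]
rounded: [108, 82, 134]

at x=0,y=0 over L3,L4,L5,L6,L7:
+L3 (α=1/2) → [30, 93/2, 129/2]
+L4 (α=0) → [30, 93/2, 129/2]
+L5 (α=1/3) → [214/3, 58, 214/3]
+L6 (α=1/3) → [698/9, 227/3, 638/9]
+L7 (α=5/8) → [4433/24, 477/8, 1043/24]
= [185, 60, 43]

at x=0,y=2 over L3,L4,L5,L6,L7,L8:
L3 α=1/2: [31/2, 31, 231/2]
L4 α=1: [213, 122, 49]
L5 α=1/4: [787/4, 587/4, 235/4]
L6 α=3/7: [1486/7, 1286/7, 991/7]
L7 α=1: [238, 45, 3]
L8 α=1/7: [217, 365/7, 78/7]
= [217, 52, 11]


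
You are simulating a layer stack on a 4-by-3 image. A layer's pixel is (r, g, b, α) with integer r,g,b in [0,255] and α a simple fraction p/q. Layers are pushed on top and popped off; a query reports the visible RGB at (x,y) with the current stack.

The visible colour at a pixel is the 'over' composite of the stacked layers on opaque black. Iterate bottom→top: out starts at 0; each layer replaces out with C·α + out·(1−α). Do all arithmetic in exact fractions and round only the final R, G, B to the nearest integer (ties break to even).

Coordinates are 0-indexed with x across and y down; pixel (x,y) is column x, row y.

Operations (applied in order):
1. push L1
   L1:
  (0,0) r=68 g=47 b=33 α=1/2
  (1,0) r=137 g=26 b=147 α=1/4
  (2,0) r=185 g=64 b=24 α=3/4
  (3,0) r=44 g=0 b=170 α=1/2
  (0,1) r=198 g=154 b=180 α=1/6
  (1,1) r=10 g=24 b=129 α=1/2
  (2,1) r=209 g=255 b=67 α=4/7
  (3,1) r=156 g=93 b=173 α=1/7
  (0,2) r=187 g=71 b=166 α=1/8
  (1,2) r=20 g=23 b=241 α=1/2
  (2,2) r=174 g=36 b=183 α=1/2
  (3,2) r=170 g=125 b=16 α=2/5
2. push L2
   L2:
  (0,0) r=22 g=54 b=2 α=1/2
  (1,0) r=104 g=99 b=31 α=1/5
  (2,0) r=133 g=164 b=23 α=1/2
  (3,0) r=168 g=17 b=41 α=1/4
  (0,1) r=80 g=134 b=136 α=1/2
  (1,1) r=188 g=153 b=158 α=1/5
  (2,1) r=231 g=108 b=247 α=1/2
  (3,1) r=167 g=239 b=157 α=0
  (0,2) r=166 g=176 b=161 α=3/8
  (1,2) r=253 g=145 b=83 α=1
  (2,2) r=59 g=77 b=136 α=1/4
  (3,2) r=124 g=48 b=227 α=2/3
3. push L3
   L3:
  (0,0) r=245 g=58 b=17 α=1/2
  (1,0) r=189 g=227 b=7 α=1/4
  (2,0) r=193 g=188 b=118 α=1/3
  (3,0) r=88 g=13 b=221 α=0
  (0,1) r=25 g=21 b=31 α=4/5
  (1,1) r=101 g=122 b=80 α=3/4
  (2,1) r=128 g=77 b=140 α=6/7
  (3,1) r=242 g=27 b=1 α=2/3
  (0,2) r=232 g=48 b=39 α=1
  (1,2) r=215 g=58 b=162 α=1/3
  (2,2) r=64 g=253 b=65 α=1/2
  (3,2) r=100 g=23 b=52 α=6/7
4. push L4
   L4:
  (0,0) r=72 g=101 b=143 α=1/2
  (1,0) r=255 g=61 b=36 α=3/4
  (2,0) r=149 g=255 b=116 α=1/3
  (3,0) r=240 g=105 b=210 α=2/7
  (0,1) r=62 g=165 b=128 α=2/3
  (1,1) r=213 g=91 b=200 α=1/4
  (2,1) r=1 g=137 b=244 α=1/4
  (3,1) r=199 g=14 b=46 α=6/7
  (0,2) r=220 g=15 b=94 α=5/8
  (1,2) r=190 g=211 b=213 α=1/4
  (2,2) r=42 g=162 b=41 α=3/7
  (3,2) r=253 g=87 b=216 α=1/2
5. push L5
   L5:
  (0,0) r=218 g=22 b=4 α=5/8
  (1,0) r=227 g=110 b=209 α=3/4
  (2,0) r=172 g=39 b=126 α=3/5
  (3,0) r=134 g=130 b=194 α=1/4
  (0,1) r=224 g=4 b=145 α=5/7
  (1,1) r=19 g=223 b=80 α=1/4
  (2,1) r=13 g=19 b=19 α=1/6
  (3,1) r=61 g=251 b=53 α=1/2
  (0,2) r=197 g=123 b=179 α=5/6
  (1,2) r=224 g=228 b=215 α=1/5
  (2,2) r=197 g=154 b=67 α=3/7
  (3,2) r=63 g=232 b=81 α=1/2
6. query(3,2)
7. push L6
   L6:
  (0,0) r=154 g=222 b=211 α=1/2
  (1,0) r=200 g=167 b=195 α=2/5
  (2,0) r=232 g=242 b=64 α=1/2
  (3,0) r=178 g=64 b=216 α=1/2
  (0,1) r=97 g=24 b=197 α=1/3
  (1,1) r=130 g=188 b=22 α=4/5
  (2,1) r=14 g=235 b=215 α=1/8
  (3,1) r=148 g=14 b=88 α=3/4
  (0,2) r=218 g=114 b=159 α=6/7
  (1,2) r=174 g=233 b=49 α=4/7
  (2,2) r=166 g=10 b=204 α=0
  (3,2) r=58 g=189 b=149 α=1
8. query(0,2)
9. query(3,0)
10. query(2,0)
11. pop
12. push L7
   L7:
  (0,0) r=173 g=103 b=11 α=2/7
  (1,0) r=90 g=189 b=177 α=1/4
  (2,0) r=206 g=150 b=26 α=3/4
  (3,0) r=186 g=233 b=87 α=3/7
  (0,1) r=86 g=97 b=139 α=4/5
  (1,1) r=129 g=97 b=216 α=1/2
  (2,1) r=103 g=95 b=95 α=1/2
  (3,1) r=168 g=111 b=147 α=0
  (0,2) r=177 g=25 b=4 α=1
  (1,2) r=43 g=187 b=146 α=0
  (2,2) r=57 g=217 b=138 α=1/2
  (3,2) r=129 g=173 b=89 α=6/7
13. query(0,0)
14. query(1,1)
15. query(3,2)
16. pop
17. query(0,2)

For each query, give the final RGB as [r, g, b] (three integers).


query (3,2) [L1,L2,L3,L4,L5] — begin 0,0,0
after L1 α=2/5: [68, 50, 32/5]
after L2 α=2/3: [316/3, 146/3, 2302/15]
after L3 α=6/7: [2116/21, 80/3, 6982/105]
after L4 α=1/2: [7429/42, 341/6, 14831/105]
after L5 α=1/2: [10075/84, 1733/12, 11668/105]
= [120, 144, 111]

query (0,2) [L1,L2,L3,L4,L5,L6] — begin 0,0,0
L1 α=1/8: [187/8, 71/8, 83/4]
L2 α=3/8: [4919/64, 4579/64, 2347/32]
L3 α=1: [232, 48, 39]
L4 α=5/8: [449/2, 219/8, 587/8]
L5 α=5/6: [2419/12, 1713/16, 7747/48]
L6 α=6/7: [18115/84, 12657/112, 53539/336]
→ [216, 113, 159]

query (3,0) [L1,L2,L3,L4,L5,L6] — begin 0,0,0
L1 α=1/2: [22, 0, 85]
L2 α=1/4: [117/2, 17/4, 74]
L3 α=0: [117/2, 17/4, 74]
L4 α=2/7: [1545/14, 925/28, 790/7]
L5 α=1/4: [6511/56, 6415/112, 932/7]
L6 α=1/2: [16479/112, 13583/224, 1222/7]
rounded: [147, 61, 175]

query (2,0) [L1,L2,L3,L4,L5,L6] — begin 0,0,0
+L1 (α=3/4) → [555/4, 48, 18]
+L2 (α=1/2) → [1087/8, 106, 41/2]
+L3 (α=1/3) → [1859/12, 400/3, 53]
+L4 (α=1/3) → [2753/18, 1565/9, 74]
+L5 (α=3/5) → [7397/45, 4183/45, 526/5]
+L6 (α=1/2) → [17837/90, 15073/90, 423/5]
→ [198, 167, 85]

(0,0) stack=L1,L2,L3,L4,L5,L7; from [0,0,0]:
+L1 (α=1/2) → [34, 47/2, 33/2]
+L2 (α=1/2) → [28, 155/4, 37/4]
+L3 (α=1/2) → [273/2, 387/8, 105/8]
+L4 (α=1/2) → [417/4, 1195/16, 1249/16]
+L5 (α=5/8) → [5611/32, 5345/128, 4067/128]
+L7 (α=2/7) → [39127/224, 53093/896, 23151/896]
→ [175, 59, 26]

(1,1) stack=L1,L2,L3,L4,L5,L7; from [0,0,0]:
after L1 α=1/2: [5, 12, 129/2]
after L2 α=1/5: [208/5, 201/5, 416/5]
after L3 α=3/4: [1723/20, 2031/20, 404/5]
after L4 α=1/4: [9429/80, 7913/80, 553/5]
after L5 α=1/4: [29807/320, 41579/320, 2059/20]
after L7 α=1/2: [71087/640, 72619/640, 6379/40]
→ [111, 113, 159]

(3,2) stack=L1,L2,L3,L4,L5,L7; from [0,0,0]:
L1 α=2/5: [68, 50, 32/5]
L2 α=2/3: [316/3, 146/3, 2302/15]
L3 α=6/7: [2116/21, 80/3, 6982/105]
L4 α=1/2: [7429/42, 341/6, 14831/105]
L5 α=1/2: [10075/84, 1733/12, 11668/105]
L7 α=6/7: [75091/588, 2027/12, 67738/735]
rounded: [128, 169, 92]

at x=0,y=2 over L1,L2,L3,L4,L5:
L1 α=1/8: [187/8, 71/8, 83/4]
L2 α=3/8: [4919/64, 4579/64, 2347/32]
L3 α=1: [232, 48, 39]
L4 α=5/8: [449/2, 219/8, 587/8]
L5 α=5/6: [2419/12, 1713/16, 7747/48]
= [202, 107, 161]


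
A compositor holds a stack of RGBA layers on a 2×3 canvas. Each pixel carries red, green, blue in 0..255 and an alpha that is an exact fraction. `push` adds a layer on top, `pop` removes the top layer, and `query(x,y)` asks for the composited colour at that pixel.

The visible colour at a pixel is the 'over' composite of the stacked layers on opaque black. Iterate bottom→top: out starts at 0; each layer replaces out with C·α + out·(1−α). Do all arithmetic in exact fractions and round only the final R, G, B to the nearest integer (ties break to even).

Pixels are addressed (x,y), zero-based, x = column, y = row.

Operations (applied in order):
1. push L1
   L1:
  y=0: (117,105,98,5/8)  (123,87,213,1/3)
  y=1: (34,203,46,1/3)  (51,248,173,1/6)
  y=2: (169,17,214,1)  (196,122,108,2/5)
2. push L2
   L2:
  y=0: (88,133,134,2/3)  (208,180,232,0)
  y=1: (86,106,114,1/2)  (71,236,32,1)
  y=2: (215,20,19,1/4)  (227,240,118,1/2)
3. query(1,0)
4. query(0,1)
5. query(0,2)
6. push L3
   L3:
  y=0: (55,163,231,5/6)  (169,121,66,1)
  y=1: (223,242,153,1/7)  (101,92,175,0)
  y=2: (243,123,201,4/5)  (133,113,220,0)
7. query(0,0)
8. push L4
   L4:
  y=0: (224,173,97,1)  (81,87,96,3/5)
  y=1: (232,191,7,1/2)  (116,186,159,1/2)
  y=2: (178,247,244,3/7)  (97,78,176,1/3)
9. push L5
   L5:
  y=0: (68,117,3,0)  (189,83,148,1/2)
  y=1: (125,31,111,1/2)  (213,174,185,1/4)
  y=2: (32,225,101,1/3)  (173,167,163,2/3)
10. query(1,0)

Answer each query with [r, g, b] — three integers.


(1,0) stack=L1,L2; from [0,0,0]:
L1 α=1/3: [41, 29, 71]
L2 α=0: [41, 29, 71]
rounded: [41, 29, 71]

query (0,1) [L1,L2] — begin 0,0,0
+L1 (α=1/3) → [34/3, 203/3, 46/3]
+L2 (α=1/2) → [146/3, 521/6, 194/3]
rounded: [49, 87, 65]

(0,2) stack=L1,L2; from [0,0,0]:
after L1 α=1: [169, 17, 214]
after L2 α=1/4: [361/2, 71/4, 661/4]
rounded: [180, 18, 165]

(0,0) stack=L1,L2,L3; from [0,0,0]:
L1 α=5/8: [585/8, 525/8, 245/4]
L2 α=2/3: [1993/24, 2653/24, 439/4]
L3 α=5/6: [8593/144, 22213/144, 5059/24]
= [60, 154, 211]

(1,0) stack=L1,L2,L3,L4,L5; from [0,0,0]:
after L1 α=1/3: [41, 29, 71]
after L2 α=0: [41, 29, 71]
after L3 α=1: [169, 121, 66]
after L4 α=3/5: [581/5, 503/5, 84]
after L5 α=1/2: [763/5, 459/5, 116]
= [153, 92, 116]


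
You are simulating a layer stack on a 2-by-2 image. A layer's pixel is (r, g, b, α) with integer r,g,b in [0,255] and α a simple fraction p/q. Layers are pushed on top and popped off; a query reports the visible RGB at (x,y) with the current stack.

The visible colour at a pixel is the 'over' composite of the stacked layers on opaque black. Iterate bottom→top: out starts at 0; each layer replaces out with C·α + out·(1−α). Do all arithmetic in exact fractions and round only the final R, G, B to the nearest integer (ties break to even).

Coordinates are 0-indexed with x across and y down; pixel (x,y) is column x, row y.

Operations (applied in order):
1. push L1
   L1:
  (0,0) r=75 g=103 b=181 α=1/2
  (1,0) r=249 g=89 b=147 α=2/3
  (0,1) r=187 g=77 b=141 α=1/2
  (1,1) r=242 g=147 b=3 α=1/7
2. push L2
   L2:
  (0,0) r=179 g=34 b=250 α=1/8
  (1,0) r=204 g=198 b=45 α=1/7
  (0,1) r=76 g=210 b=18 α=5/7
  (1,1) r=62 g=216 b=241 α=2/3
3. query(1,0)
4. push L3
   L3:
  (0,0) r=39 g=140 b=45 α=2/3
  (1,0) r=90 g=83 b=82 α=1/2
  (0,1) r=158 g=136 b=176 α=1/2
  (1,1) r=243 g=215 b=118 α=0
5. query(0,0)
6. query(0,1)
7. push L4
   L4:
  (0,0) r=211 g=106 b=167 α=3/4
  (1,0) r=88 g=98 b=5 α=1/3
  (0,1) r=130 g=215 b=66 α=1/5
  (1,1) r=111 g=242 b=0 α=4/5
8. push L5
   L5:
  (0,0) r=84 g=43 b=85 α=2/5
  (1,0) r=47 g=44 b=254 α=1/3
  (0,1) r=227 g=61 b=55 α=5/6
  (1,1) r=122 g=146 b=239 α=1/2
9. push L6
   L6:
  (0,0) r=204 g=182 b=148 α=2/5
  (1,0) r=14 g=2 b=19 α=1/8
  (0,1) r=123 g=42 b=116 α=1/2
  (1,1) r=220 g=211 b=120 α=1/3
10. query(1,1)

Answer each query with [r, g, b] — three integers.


query (1,0) [L1,L2] — begin 0,0,0
+L1 (α=2/3) → [166, 178/3, 98]
+L2 (α=1/7) → [1200/7, 554/7, 633/7]
→ [171, 79, 90]

query (0,0) [L1,L2,L3] — begin 0,0,0
after L1 α=1/2: [75/2, 103/2, 181/2]
after L2 α=1/8: [883/16, 789/16, 1767/16]
after L3 α=2/3: [2131/48, 5269/48, 1069/16]
rounded: [44, 110, 67]

at x=0,y=1 over L1,L2,L3:
+L1 (α=1/2) → [187/2, 77/2, 141/2]
+L2 (α=5/7) → [81, 161, 33]
+L3 (α=1/2) → [239/2, 297/2, 209/2]
→ [120, 148, 104]

query (1,1) [L1,L2,L3,L4,L5,L6] — begin 0,0,0
L1 α=1/7: [242/7, 21, 3/7]
L2 α=2/3: [370/7, 151, 3377/21]
L3 α=0: [370/7, 151, 3377/21]
L4 α=4/5: [3478/35, 1119/5, 3377/105]
L5 α=1/2: [3874/35, 1849/10, 14236/105]
L6 α=1/3: [15448/105, 968/5, 41072/315]
→ [147, 194, 130]
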